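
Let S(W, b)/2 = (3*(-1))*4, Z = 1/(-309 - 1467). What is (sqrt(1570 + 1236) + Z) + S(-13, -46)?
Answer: -42625/1776 + sqrt(2806) ≈ 28.971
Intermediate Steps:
Z = -1/1776 (Z = 1/(-1776) = -1/1776 ≈ -0.00056306)
S(W, b) = -24 (S(W, b) = 2*((3*(-1))*4) = 2*(-3*4) = 2*(-12) = -24)
(sqrt(1570 + 1236) + Z) + S(-13, -46) = (sqrt(1570 + 1236) - 1/1776) - 24 = (sqrt(2806) - 1/1776) - 24 = (-1/1776 + sqrt(2806)) - 24 = -42625/1776 + sqrt(2806)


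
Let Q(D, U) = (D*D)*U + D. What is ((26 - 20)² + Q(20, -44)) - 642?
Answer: -18186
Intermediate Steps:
Q(D, U) = D + U*D² (Q(D, U) = D²*U + D = U*D² + D = D + U*D²)
((26 - 20)² + Q(20, -44)) - 642 = ((26 - 20)² + 20*(1 + 20*(-44))) - 642 = (6² + 20*(1 - 880)) - 642 = (36 + 20*(-879)) - 642 = (36 - 17580) - 642 = -17544 - 642 = -18186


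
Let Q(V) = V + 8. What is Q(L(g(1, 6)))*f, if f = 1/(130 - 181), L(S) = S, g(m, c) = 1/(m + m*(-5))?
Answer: -31/204 ≈ -0.15196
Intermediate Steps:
g(m, c) = -1/(4*m) (g(m, c) = 1/(m - 5*m) = 1/(-4*m) = -1/(4*m))
Q(V) = 8 + V
f = -1/51 (f = 1/(-51) = -1/51 ≈ -0.019608)
Q(L(g(1, 6)))*f = (8 - ¼/1)*(-1/51) = (8 - ¼*1)*(-1/51) = (8 - ¼)*(-1/51) = (31/4)*(-1/51) = -31/204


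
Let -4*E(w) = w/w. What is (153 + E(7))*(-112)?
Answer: -17108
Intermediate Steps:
E(w) = -¼ (E(w) = -w/(4*w) = -¼*1 = -¼)
(153 + E(7))*(-112) = (153 - ¼)*(-112) = (611/4)*(-112) = -17108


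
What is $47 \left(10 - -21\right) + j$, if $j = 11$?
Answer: $1468$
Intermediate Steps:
$47 \left(10 - -21\right) + j = 47 \left(10 - -21\right) + 11 = 47 \left(10 + 21\right) + 11 = 47 \cdot 31 + 11 = 1457 + 11 = 1468$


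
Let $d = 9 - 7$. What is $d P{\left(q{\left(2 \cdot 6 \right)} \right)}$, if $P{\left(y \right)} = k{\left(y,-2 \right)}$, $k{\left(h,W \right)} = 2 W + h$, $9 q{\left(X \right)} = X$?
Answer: $- \frac{16}{3} \approx -5.3333$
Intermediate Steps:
$q{\left(X \right)} = \frac{X}{9}$
$k{\left(h,W \right)} = h + 2 W$
$P{\left(y \right)} = -4 + y$ ($P{\left(y \right)} = y + 2 \left(-2\right) = y - 4 = -4 + y$)
$d = 2$ ($d = 9 - 7 = 2$)
$d P{\left(q{\left(2 \cdot 6 \right)} \right)} = 2 \left(-4 + \frac{2 \cdot 6}{9}\right) = 2 \left(-4 + \frac{1}{9} \cdot 12\right) = 2 \left(-4 + \frac{4}{3}\right) = 2 \left(- \frac{8}{3}\right) = - \frac{16}{3}$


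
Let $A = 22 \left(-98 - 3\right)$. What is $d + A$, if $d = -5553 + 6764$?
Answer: $-1011$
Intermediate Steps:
$d = 1211$
$A = -2222$ ($A = 22 \left(-101\right) = -2222$)
$d + A = 1211 - 2222 = -1011$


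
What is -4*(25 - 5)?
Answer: -80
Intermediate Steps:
-4*(25 - 5) = -4*20 = -80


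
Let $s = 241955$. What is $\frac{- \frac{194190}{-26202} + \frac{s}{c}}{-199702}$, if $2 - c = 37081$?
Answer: $- \frac{10246025}{2309753232149} \approx -4.436 \cdot 10^{-6}$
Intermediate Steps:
$c = -37079$ ($c = 2 - 37081 = -37079$)
$\frac{- \frac{194190}{-26202} + \frac{s}{c}}{-199702} = \frac{- \frac{194190}{-26202} + \frac{241955}{-37079}}{-199702} = \left(\left(-194190\right) \left(- \frac{1}{26202}\right) + 241955 \left(- \frac{1}{37079}\right)\right) \left(- \frac{1}{199702}\right) = \left(\frac{32365}{4367} - \frac{34565}{5297}\right) \left(- \frac{1}{199702}\right) = \frac{20492050}{23131999} \left(- \frac{1}{199702}\right) = - \frac{10246025}{2309753232149}$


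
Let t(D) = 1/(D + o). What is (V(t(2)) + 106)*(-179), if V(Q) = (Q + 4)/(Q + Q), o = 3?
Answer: -41707/2 ≈ -20854.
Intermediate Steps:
t(D) = 1/(3 + D) (t(D) = 1/(D + 3) = 1/(3 + D))
V(Q) = (4 + Q)/(2*Q) (V(Q) = (4 + Q)/((2*Q)) = (4 + Q)*(1/(2*Q)) = (4 + Q)/(2*Q))
(V(t(2)) + 106)*(-179) = ((4 + 1/(3 + 2))/(2*(1/(3 + 2))) + 106)*(-179) = ((4 + 1/5)/(2*(1/5)) + 106)*(-179) = ((1/2)*5*(21/5) + 106)*(-179) = (21/2 + 106)*(-179) = (233/2)*(-179) = -41707/2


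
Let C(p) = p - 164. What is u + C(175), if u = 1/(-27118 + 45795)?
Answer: 205448/18677 ≈ 11.000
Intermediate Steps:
C(p) = -164 + p
u = 1/18677 ≈ 5.3542e-5
u + C(175) = 1/18677 + (-164 + 175) = 1/18677 + 11 = 205448/18677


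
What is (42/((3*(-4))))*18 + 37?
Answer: -26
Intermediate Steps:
(42/((3*(-4))))*18 + 37 = (42/(-12))*18 + 37 = (42*(-1/12))*18 + 37 = -7/2*18 + 37 = -63 + 37 = -26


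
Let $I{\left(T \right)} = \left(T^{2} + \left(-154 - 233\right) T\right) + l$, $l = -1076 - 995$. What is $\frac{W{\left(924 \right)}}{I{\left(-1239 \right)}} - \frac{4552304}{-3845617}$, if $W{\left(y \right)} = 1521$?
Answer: $\frac{705196671733}{595343813387} \approx 1.1845$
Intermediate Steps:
$l = -2071$
$I{\left(T \right)} = -2071 + T^{2} - 387 T$ ($I{\left(T \right)} = \left(T^{2} + \left(-154 - 233\right) T\right) - 2071 = \left(T^{2} - 387 T\right) - 2071 = -2071 + T^{2} - 387 T$)
$\frac{W{\left(924 \right)}}{I{\left(-1239 \right)}} - \frac{4552304}{-3845617} = \frac{1521}{-2071 + \left(-1239\right)^{2} - -479493} - \frac{4552304}{-3845617} = \frac{1521}{-2071 + 1535121 + 479493} - - \frac{4552304}{3845617} = \frac{1521}{2012543} + \frac{4552304}{3845617} = 1521 \cdot \frac{1}{2012543} + \frac{4552304}{3845617} = \frac{117}{154811} + \frac{4552304}{3845617} = \frac{705196671733}{595343813387}$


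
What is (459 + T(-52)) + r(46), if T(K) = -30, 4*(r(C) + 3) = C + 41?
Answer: 1791/4 ≈ 447.75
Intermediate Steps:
r(C) = 29/4 + C/4 (r(C) = -3 + (C + 41)/4 = -3 + (41 + C)/4 = -3 + (41/4 + C/4) = 29/4 + C/4)
(459 + T(-52)) + r(46) = (459 - 30) + (29/4 + (¼)*46) = 429 + (29/4 + 23/2) = 429 + 75/4 = 1791/4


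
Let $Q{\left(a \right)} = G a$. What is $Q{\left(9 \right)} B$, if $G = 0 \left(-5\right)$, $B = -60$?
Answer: $0$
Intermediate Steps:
$G = 0$
$Q{\left(a \right)} = 0$ ($Q{\left(a \right)} = 0 a = 0$)
$Q{\left(9 \right)} B = 0 \left(-60\right) = 0$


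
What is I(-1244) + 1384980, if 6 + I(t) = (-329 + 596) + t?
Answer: 1383997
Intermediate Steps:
I(t) = 261 + t (I(t) = -6 + ((-329 + 596) + t) = -6 + (267 + t) = 261 + t)
I(-1244) + 1384980 = (261 - 1244) + 1384980 = -983 + 1384980 = 1383997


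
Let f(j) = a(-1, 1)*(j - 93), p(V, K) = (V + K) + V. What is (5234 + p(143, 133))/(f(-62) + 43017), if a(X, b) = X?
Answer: 5653/43172 ≈ 0.13094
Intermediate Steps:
p(V, K) = K + 2*V (p(V, K) = (K + V) + V = K + 2*V)
f(j) = 93 - j (f(j) = -(j - 93) = -(-93 + j) = 93 - j)
(5234 + p(143, 133))/(f(-62) + 43017) = (5234 + (133 + 2*143))/((93 - 1*(-62)) + 43017) = (5234 + (133 + 286))/((93 + 62) + 43017) = (5234 + 419)/(155 + 43017) = 5653/43172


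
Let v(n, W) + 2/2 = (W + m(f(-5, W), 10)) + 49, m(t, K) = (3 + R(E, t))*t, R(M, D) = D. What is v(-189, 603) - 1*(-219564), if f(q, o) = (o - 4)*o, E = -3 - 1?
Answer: 130464576615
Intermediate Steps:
E = -4
f(q, o) = o*(-4 + o) (f(q, o) = (-4 + o)*o = o*(-4 + o))
m(t, K) = t*(3 + t) (m(t, K) = (3 + t)*t = t*(3 + t))
v(n, W) = 48 + W + W*(-4 + W)*(3 + W*(-4 + W)) (v(n, W) = -1 + ((W + (W*(-4 + W))*(3 + W*(-4 + W))) + 49) = -1 + ((W + W*(-4 + W)*(3 + W*(-4 + W))) + 49) = -1 + (49 + W + W*(-4 + W)*(3 + W*(-4 + W))) = 48 + W + W*(-4 + W)*(3 + W*(-4 + W)))
v(-189, 603) - 1*(-219564) = (48 + 603 + 603*(-4 + 603)*(3 + 603*(-4 + 603))) - 1*(-219564) = (48 + 603 + 603*599*(3 + 603*599)) + 219564 = (48 + 603 + 603*599*(3 + 361197)) + 219564 = (48 + 603 + 603*599*361200) + 219564 = (48 + 603 + 130464356400) + 219564 = 130464357051 + 219564 = 130464576615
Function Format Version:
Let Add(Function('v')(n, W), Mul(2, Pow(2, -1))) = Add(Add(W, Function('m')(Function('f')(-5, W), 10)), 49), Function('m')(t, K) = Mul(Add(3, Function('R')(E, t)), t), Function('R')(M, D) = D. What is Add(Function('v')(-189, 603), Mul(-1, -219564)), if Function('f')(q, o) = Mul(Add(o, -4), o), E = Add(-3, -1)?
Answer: 130464576615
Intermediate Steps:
E = -4
Function('f')(q, o) = Mul(o, Add(-4, o)) (Function('f')(q, o) = Mul(Add(-4, o), o) = Mul(o, Add(-4, o)))
Function('m')(t, K) = Mul(t, Add(3, t)) (Function('m')(t, K) = Mul(Add(3, t), t) = Mul(t, Add(3, t)))
Function('v')(n, W) = Add(48, W, Mul(W, Add(-4, W), Add(3, Mul(W, Add(-4, W))))) (Function('v')(n, W) = Add(-1, Add(Add(W, Mul(Mul(W, Add(-4, W)), Add(3, Mul(W, Add(-4, W))))), 49)) = Add(-1, Add(Add(W, Mul(W, Add(-4, W), Add(3, Mul(W, Add(-4, W))))), 49)) = Add(-1, Add(49, W, Mul(W, Add(-4, W), Add(3, Mul(W, Add(-4, W)))))) = Add(48, W, Mul(W, Add(-4, W), Add(3, Mul(W, Add(-4, W))))))
Add(Function('v')(-189, 603), Mul(-1, -219564)) = Add(Add(48, 603, Mul(603, Add(-4, 603), Add(3, Mul(603, Add(-4, 603))))), Mul(-1, -219564)) = Add(Add(48, 603, Mul(603, 599, Add(3, Mul(603, 599)))), 219564) = Add(Add(48, 603, Mul(603, 599, Add(3, 361197))), 219564) = Add(Add(48, 603, Mul(603, 599, 361200)), 219564) = Add(Add(48, 603, 130464356400), 219564) = Add(130464357051, 219564) = 130464576615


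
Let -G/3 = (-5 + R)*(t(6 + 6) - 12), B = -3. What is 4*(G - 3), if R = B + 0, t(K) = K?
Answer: -12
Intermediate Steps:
R = -3 (R = -3 + 0 = -3)
G = 0 (G = -3*(-5 - 3)*((6 + 6) - 12) = -(-24)*(12 - 12) = -(-24)*0 = -3*0 = 0)
4*(G - 3) = 4*(0 - 3) = 4*(-3) = -12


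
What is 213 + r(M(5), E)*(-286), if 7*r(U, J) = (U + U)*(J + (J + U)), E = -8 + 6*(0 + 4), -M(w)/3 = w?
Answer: 147351/7 ≈ 21050.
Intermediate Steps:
M(w) = -3*w
E = 16 (E = -8 + 6*4 = -8 + 24 = 16)
r(U, J) = 2*U*(U + 2*J)/7 (r(U, J) = ((U + U)*(J + (J + U)))/7 = ((2*U)*(U + 2*J))/7 = (2*U*(U + 2*J))/7 = 2*U*(U + 2*J)/7)
213 + r(M(5), E)*(-286) = 213 + (2*(-3*5)*(-3*5 + 2*16)/7)*(-286) = 213 + ((2/7)*(-15)*(-15 + 32))*(-286) = 213 + ((2/7)*(-15)*17)*(-286) = 213 - 510/7*(-286) = 213 + 145860/7 = 147351/7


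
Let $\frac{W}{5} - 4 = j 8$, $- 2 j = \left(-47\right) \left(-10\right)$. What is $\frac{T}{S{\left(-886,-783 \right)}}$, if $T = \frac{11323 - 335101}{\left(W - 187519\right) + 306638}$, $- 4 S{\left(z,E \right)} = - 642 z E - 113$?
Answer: $- \frac{14232}{537093910261} \approx -2.6498 \cdot 10^{-8}$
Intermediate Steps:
$j = -235$ ($j = - \frac{\left(-47\right) \left(-10\right)}{2} = \left(- \frac{1}{2}\right) 470 = -235$)
$W = -9380$ ($W = 20 + 5 \left(\left(-235\right) 8\right) = 20 + 5 \left(-1880\right) = 20 - 9400 = -9380$)
$S{\left(z,E \right)} = \frac{113}{4} + \frac{321 E z}{2}$ ($S{\left(z,E \right)} = - \frac{- 642 z E - 113}{4} = - \frac{- 642 E z - 113}{4} = - \frac{-113 - 642 E z}{4} = \frac{113}{4} + \frac{321 E z}{2}$)
$T = - \frac{46254}{15677}$ ($T = \frac{11323 - 335101}{\left(-9380 - 187519\right) + 306638} = - \frac{323778}{\left(-9380 - 187519\right) + 306638} = - \frac{323778}{-196899 + 306638} = - \frac{323778}{109739} = \left(-323778\right) \frac{1}{109739} = - \frac{46254}{15677} \approx -2.9504$)
$\frac{T}{S{\left(-886,-783 \right)}} = - \frac{46254}{15677 \left(\frac{113}{4} + \frac{321}{2} \left(-783\right) \left(-886\right)\right)} = - \frac{46254}{15677 \left(\frac{113}{4} + 111344949\right)} = - \frac{46254}{15677 \cdot \frac{445379909}{4}} = \left(- \frac{46254}{15677}\right) \frac{4}{445379909} = - \frac{14232}{537093910261}$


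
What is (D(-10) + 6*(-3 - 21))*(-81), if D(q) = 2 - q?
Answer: 10692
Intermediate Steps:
(D(-10) + 6*(-3 - 21))*(-81) = ((2 - 1*(-10)) + 6*(-3 - 21))*(-81) = ((2 + 10) + 6*(-24))*(-81) = (12 - 144)*(-81) = -132*(-81) = 10692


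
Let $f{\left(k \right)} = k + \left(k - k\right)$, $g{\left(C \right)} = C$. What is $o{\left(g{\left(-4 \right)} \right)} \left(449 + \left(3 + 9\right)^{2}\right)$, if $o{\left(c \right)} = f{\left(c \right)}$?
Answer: $-2372$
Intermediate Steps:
$f{\left(k \right)} = k$ ($f{\left(k \right)} = k + 0 = k$)
$o{\left(c \right)} = c$
$o{\left(g{\left(-4 \right)} \right)} \left(449 + \left(3 + 9\right)^{2}\right) = - 4 \left(449 + \left(3 + 9\right)^{2}\right) = - 4 \left(449 + 12^{2}\right) = - 4 \left(449 + 144\right) = \left(-4\right) 593 = -2372$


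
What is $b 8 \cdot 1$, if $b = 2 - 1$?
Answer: $8$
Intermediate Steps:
$b = 1$
$b 8 \cdot 1 = 1 \cdot 8 \cdot 1 = 8 \cdot 1 = 8$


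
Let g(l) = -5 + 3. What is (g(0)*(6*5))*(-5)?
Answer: 300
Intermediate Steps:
g(l) = -2
(g(0)*(6*5))*(-5) = -12*5*(-5) = -2*30*(-5) = -60*(-5) = 300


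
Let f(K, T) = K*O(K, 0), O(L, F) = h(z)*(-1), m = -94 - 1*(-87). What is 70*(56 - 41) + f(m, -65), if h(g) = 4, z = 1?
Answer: 1078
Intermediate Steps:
m = -7 (m = -94 + 87 = -7)
O(L, F) = -4 (O(L, F) = 4*(-1) = -4)
f(K, T) = -4*K (f(K, T) = K*(-4) = -4*K)
70*(56 - 41) + f(m, -65) = 70*(56 - 41) - 4*(-7) = 70*15 + 28 = 1050 + 28 = 1078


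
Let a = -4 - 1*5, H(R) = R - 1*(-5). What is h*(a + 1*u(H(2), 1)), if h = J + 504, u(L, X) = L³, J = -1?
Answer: 168002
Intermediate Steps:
H(R) = 5 + R (H(R) = R + 5 = 5 + R)
a = -9 (a = -4 - 5 = -9)
h = 503 (h = -1 + 504 = 503)
h*(a + 1*u(H(2), 1)) = 503*(-9 + 1*(5 + 2)³) = 503*(-9 + 1*7³) = 503*(-9 + 1*343) = 503*(-9 + 343) = 503*334 = 168002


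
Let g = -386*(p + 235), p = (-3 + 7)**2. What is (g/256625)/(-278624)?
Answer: 48443/35750942000 ≈ 1.3550e-6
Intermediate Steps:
p = 16 (p = 4**2 = 16)
g = -96886 (g = -386*(16 + 235) = -386*251 = -96886)
(g/256625)/(-278624) = -96886/256625/(-278624) = -96886*1/256625*(-1/278624) = -96886/256625*(-1/278624) = 48443/35750942000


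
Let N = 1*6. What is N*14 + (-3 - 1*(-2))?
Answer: 83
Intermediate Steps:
N = 6
N*14 + (-3 - 1*(-2)) = 6*14 + (-3 - 1*(-2)) = 84 + (-3 + 2) = 84 - 1 = 83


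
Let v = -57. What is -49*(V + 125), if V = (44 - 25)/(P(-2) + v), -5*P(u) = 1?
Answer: -1747095/286 ≈ -6108.7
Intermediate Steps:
P(u) = -1/5 (P(u) = -1/5*1 = -1/5)
V = -95/286 (V = (44 - 25)/(-1/5 - 57) = 19/(-286/5) = 19*(-5/286) = -95/286 ≈ -0.33217)
-49*(V + 125) = -49*(-95/286 + 125) = -49*35655/286 = -1747095/286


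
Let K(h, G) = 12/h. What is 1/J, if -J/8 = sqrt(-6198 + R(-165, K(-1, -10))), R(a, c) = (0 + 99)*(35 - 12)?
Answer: I*sqrt(3921)/31368 ≈ 0.0019962*I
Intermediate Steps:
R(a, c) = 2277 (R(a, c) = 99*23 = 2277)
J = -8*I*sqrt(3921) (J = -8*sqrt(-6198 + 2277) = -8*I*sqrt(3921) ≈ -500.94*I)
1/J = 1/(-8*I*sqrt(3921)) = I*sqrt(3921)/31368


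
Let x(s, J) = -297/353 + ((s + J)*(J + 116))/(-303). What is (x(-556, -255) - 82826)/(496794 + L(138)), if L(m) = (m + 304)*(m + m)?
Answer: -635633533/4727480841 ≈ -0.13445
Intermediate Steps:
L(m) = 2*m*(304 + m) (L(m) = (304 + m)*(2*m) = 2*m*(304 + m))
x(s, J) = -297/353 - (116 + J)*(J + s)/303 (x(s, J) = -297*1/353 + ((J + s)*(116 + J))*(-1/303) = -297/353 + ((116 + J)*(J + s))*(-1/303) = -297/353 - (116 + J)*(J + s)/303)
(x(-556, -255) - 82826)/(496794 + L(138)) = ((-297/353 - 116/303*(-255) - 116/303*(-556) - 1/303*(-255)² - 1/303*(-255)*(-556)) - 82826)/(496794 + 2*138*(304 + 138)) = ((-297/353 + 9860/101 + 64496/303 - 1/303*65025 - 47260/101) - 82826)/(496794 + 2*138*442) = ((-297/353 + 9860/101 + 64496/303 - 21675/101 - 47260/101) - 82826)/(496794 + 121992) = (-39883328/106959 - 82826)/618786 = -8898869462/106959*1/618786 = -635633533/4727480841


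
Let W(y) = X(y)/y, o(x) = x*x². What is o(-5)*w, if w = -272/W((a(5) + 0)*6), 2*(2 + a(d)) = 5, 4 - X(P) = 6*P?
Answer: -51000/7 ≈ -7285.7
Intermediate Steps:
X(P) = 4 - 6*P
o(x) = x³
a(d) = ½ (a(d) = -2 + (½)*5 = -2 + 5/2 = ½)
W(y) = (4 - 6*y)/y
w = 408/7 (w = -272/(-6 + 4/(((½ + 0)*6))) = -272/(-6 + 4/(((½)*6))) = -272/(-6 + 4/3) = -272/(-14/3) = -272*(-3/14) = 408/7 ≈ 58.286)
o(-5)*w = (-5)³*(408/7) = -125*408/7 = -51000/7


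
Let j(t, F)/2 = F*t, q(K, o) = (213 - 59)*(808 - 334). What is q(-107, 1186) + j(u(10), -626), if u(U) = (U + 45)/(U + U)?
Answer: 69553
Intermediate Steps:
q(K, o) = 72996 (q(K, o) = 154*474 = 72996)
u(U) = (45 + U)/(2*U) (u(U) = (45 + U)/((2*U)) = (45 + U)*(1/(2*U)) = (45 + U)/(2*U))
j(t, F) = 2*F*t (j(t, F) = 2*(F*t) = 2*F*t)
q(-107, 1186) + j(u(10), -626) = 72996 + 2*(-626)*((½)*(45 + 10)/10) = 72996 + 2*(-626)*((½)*(⅒)*55) = 72996 + 2*(-626)*(11/4) = 72996 - 3443 = 69553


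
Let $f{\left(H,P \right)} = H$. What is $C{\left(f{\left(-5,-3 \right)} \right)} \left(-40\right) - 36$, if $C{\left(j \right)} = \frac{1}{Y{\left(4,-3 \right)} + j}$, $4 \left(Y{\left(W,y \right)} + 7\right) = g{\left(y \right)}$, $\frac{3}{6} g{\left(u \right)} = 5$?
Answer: $- \frac{604}{19} \approx -31.789$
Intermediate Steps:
$g{\left(u \right)} = 10$ ($g{\left(u \right)} = 2 \cdot 5 = 10$)
$Y{\left(W,y \right)} = - \frac{9}{2}$ ($Y{\left(W,y \right)} = -7 + \frac{1}{4} \cdot 10 = -7 + \frac{5}{2} = - \frac{9}{2}$)
$C{\left(j \right)} = \frac{1}{- \frac{9}{2} + j}$
$C{\left(f{\left(-5,-3 \right)} \right)} \left(-40\right) - 36 = \frac{2}{-9 + 2 \left(-5\right)} \left(-40\right) - 36 = \frac{2}{-9 - 10} \left(-40\right) - 36 = \frac{2}{-19} \left(-40\right) - 36 = 2 \left(- \frac{1}{19}\right) \left(-40\right) - 36 = \left(- \frac{2}{19}\right) \left(-40\right) - 36 = \frac{80}{19} - 36 = - \frac{604}{19}$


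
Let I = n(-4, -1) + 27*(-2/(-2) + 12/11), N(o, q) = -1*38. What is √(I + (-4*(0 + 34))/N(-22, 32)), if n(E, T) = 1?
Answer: 2*√666501/209 ≈ 7.8124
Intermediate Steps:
N(o, q) = -38
I = 632/11 (I = 1 + 27*(-2/(-2) + 12/11) = 1 + 27*(-2*(-½) + 12*(1/11)) = 1 + 27*(1 + 12/11) = 1 + 27*(23/11) = 1 + 621/11 = 632/11 ≈ 57.455)
√(I + (-4*(0 + 34))/N(-22, 32)) = √(632/11 - 4*(0 + 34)/(-38)) = √(632/11 - 4*34*(-1/38)) = √(632/11 - 136*(-1/38)) = √(632/11 + 68/19) = √(12756/209) = 2*√666501/209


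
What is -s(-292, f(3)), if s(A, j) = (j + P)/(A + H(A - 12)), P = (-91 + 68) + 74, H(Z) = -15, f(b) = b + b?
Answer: 57/307 ≈ 0.18567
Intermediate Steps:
f(b) = 2*b
P = 51 (P = -23 + 74 = 51)
s(A, j) = (51 + j)/(-15 + A) (s(A, j) = (j + 51)/(A - 15) = (51 + j)/(-15 + A))
-s(-292, f(3)) = -(51 + 2*3)/(-15 - 292) = -(51 + 6)/(-307) = -(-1)*57/307 = -1*(-57/307) = 57/307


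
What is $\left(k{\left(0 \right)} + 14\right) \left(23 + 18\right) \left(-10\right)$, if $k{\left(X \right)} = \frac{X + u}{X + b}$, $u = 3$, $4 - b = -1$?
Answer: $-5986$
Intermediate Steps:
$b = 5$ ($b = 4 - -1 = 4 + 1 = 5$)
$k{\left(X \right)} = \frac{3 + X}{5 + X}$ ($k{\left(X \right)} = \frac{X + 3}{X + 5} = \frac{3 + X}{5 + X}$)
$\left(k{\left(0 \right)} + 14\right) \left(23 + 18\right) \left(-10\right) = \left(\frac{3 + 0}{5 + 0} + 14\right) \left(23 + 18\right) \left(-10\right) = \left(\frac{1}{5} \cdot 3 + 14\right) 41 \left(-10\right) = \left(\frac{3}{5} + 14\right) 41 \left(-10\right) = \frac{73}{5} \cdot 41 \left(-10\right) = \frac{2993}{5} \left(-10\right) = -5986$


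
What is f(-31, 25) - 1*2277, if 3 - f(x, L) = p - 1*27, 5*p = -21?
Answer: -11214/5 ≈ -2242.8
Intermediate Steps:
p = -21/5 (p = (1/5)*(-21) = -21/5 ≈ -4.2000)
f(x, L) = 171/5 (f(x, L) = 3 - (-21/5 - 1*27) = 3 - (-21/5 - 27) = 3 - 1*(-156/5) = 3 + 156/5 = 171/5)
f(-31, 25) - 1*2277 = 171/5 - 1*2277 = 171/5 - 2277 = -11214/5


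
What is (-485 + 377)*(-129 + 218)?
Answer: -9612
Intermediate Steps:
(-485 + 377)*(-129 + 218) = -108*89 = -9612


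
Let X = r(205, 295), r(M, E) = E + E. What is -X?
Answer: -590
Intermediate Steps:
r(M, E) = 2*E
X = 590 (X = 2*295 = 590)
-X = -1*590 = -590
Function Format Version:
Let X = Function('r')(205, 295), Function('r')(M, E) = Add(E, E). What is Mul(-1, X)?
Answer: -590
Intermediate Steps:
Function('r')(M, E) = Mul(2, E)
X = 590 (X = Mul(2, 295) = 590)
Mul(-1, X) = Mul(-1, 590) = -590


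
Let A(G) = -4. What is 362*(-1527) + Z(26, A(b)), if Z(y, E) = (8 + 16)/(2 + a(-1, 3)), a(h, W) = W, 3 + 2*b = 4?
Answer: -2763846/5 ≈ -5.5277e+5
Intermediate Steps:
b = ½ (b = -3/2 + (½)*4 = -3/2 + 2 = ½ ≈ 0.50000)
Z(y, E) = 24/5 (Z(y, E) = (8 + 16)/(2 + 3) = 24/5)
362*(-1527) + Z(26, A(b)) = 362*(-1527) + 24/5 = -552774 + 24/5 = -2763846/5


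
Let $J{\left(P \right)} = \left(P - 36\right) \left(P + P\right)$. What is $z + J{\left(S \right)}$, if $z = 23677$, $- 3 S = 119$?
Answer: $\frac{267119}{9} \approx 29680.0$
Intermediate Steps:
$S = - \frac{119}{3}$ ($S = \left(- \frac{1}{3}\right) 119 = - \frac{119}{3} \approx -39.667$)
$J{\left(P \right)} = 2 P \left(-36 + P\right)$ ($J{\left(P \right)} = \left(-36 + P\right) 2 P = 2 P \left(-36 + P\right)$)
$z + J{\left(S \right)} = 23677 + 2 \left(- \frac{119}{3}\right) \left(-36 - \frac{119}{3}\right) = 23677 + 2 \left(- \frac{119}{3}\right) \left(- \frac{227}{3}\right) = 23677 + \frac{54026}{9} = \frac{267119}{9}$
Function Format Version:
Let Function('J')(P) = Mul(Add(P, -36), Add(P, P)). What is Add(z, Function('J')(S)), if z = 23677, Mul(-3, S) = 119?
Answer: Rational(267119, 9) ≈ 29680.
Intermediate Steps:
S = Rational(-119, 3) (S = Mul(Rational(-1, 3), 119) = Rational(-119, 3) ≈ -39.667)
Function('J')(P) = Mul(2, P, Add(-36, P)) (Function('J')(P) = Mul(Add(-36, P), Mul(2, P)) = Mul(2, P, Add(-36, P)))
Add(z, Function('J')(S)) = Add(23677, Mul(2, Rational(-119, 3), Add(-36, Rational(-119, 3)))) = Add(23677, Mul(2, Rational(-119, 3), Rational(-227, 3))) = Add(23677, Rational(54026, 9)) = Rational(267119, 9)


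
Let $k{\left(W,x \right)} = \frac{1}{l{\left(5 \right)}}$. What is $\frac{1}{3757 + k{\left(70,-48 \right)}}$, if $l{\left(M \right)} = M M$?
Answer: $\frac{25}{93926} \approx 0.00026617$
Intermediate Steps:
$l{\left(M \right)} = M^{2}$
$k{\left(W,x \right)} = \frac{1}{25}$ ($k{\left(W,x \right)} = \frac{1}{5^{2}} = \frac{1}{25}$)
$\frac{1}{3757 + k{\left(70,-48 \right)}} = \frac{1}{3757 + \frac{1}{25}} = \frac{1}{\frac{93926}{25}} = \frac{25}{93926}$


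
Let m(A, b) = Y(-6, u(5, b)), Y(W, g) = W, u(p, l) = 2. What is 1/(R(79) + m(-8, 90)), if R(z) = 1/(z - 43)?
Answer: -36/215 ≈ -0.16744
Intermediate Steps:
R(z) = 1/(-43 + z)
m(A, b) = -6
1/(R(79) + m(-8, 90)) = 1/(1/(-43 + 79) - 6) = 1/(1/36 - 6) = 1/(-215/36) = -36/215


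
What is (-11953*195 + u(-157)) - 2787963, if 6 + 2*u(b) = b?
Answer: -10237759/2 ≈ -5.1189e+6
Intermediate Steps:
u(b) = -3 + b/2
(-11953*195 + u(-157)) - 2787963 = (-11953*195 + (-3 + (½)*(-157))) - 2787963 = (-2330835 + (-3 - 157/2)) - 2787963 = (-2330835 - 163/2) - 2787963 = -4661833/2 - 2787963 = -10237759/2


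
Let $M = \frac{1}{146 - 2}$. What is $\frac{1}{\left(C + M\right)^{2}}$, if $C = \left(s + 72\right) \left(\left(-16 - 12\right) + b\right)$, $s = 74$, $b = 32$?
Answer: $\frac{20736}{7072305409} \approx 2.932 \cdot 10^{-6}$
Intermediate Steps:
$M = \frac{1}{144} \approx 0.0069444$
$C = 584$ ($C = \left(74 + 72\right) \left(\left(-16 - 12\right) + 32\right) = 146 \left(-28 + 32\right) = 146 \cdot 4 = 584$)
$\frac{1}{\left(C + M\right)^{2}} = \frac{1}{\left(584 + \frac{1}{144}\right)^{2}} = \frac{1}{\left(\frac{84097}{144}\right)^{2}} = \frac{1}{\frac{7072305409}{20736}} = \frac{20736}{7072305409}$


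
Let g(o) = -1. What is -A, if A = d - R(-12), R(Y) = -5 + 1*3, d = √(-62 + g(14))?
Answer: -2 - 3*I*√7 ≈ -2.0 - 7.9373*I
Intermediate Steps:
d = 3*I*√7 (d = √(-62 - 1) = √(-63) = 3*I*√7 ≈ 7.9373*I)
R(Y) = -2 (R(Y) = -5 + 3 = -2)
A = 2 + 3*I*√7 (A = 3*I*√7 - 1*(-2) = 3*I*√7 + 2 = 2 + 3*I*√7 ≈ 2.0 + 7.9373*I)
-A = -(2 + 3*I*√7) = -2 - 3*I*√7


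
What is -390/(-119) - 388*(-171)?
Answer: 7895802/119 ≈ 66351.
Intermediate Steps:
-390/(-119) - 388*(-171) = -390*(-1/119) + 66348 = 390/119 + 66348 = 7895802/119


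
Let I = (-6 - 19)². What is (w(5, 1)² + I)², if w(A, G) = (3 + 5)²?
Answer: 22287841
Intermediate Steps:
w(A, G) = 64 (w(A, G) = 8² = 64)
I = 625 (I = (-25)² = 625)
(w(5, 1)² + I)² = (64² + 625)² = (4096 + 625)² = 4721² = 22287841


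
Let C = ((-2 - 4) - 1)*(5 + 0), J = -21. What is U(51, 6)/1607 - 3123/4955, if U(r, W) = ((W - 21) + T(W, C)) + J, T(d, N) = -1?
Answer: -5201996/7962685 ≈ -0.65330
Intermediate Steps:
C = -35 (C = (-6 - 1)*5 = -7*5 = -35)
U(r, W) = -43 + W (U(r, W) = ((W - 21) - 1) - 21 = ((-21 + W) - 1) - 21 = (-22 + W) - 21 = -43 + W)
U(51, 6)/1607 - 3123/4955 = (-43 + 6)/1607 - 3123/4955 = -37*1/1607 - 3123*1/4955 = -37/1607 - 3123/4955 = -5201996/7962685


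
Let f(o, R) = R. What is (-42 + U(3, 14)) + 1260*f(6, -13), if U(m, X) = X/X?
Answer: -16421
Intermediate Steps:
U(m, X) = 1
(-42 + U(3, 14)) + 1260*f(6, -13) = (-42 + 1) + 1260*(-13) = -41 - 16380 = -16421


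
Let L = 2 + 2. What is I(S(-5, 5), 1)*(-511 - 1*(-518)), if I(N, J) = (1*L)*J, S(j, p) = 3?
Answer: 28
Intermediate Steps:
L = 4
I(N, J) = 4*J (I(N, J) = (1*4)*J = 4*J)
I(S(-5, 5), 1)*(-511 - 1*(-518)) = (4*1)*(-511 - 1*(-518)) = 4*(-511 + 518) = 4*7 = 28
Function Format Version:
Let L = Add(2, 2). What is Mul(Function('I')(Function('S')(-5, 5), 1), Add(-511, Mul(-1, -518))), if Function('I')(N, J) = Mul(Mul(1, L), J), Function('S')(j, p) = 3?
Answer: 28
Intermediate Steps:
L = 4
Function('I')(N, J) = Mul(4, J) (Function('I')(N, J) = Mul(Mul(1, 4), J) = Mul(4, J))
Mul(Function('I')(Function('S')(-5, 5), 1), Add(-511, Mul(-1, -518))) = Mul(Mul(4, 1), Add(-511, Mul(-1, -518))) = Mul(4, Add(-511, 518)) = Mul(4, 7) = 28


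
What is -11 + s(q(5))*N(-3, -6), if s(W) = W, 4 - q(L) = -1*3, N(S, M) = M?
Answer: -53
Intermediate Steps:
q(L) = 7 (q(L) = 4 - (-1)*3 = 4 - 1*(-3) = 4 + 3 = 7)
-11 + s(q(5))*N(-3, -6) = -11 + 7*(-6) = -11 - 42 = -53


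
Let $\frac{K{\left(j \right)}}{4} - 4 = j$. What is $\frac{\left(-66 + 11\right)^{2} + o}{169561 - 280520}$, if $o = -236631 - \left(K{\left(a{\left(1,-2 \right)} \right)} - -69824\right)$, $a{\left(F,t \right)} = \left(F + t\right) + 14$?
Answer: $\frac{303498}{110959} \approx 2.7352$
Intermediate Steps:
$a{\left(F,t \right)} = 14 + F + t$
$K{\left(j \right)} = 16 + 4 j$
$o = -306523$ ($o = -236631 - \left(\left(16 + 4 \left(14 + 1 - 2\right)\right) - -69824\right) = -236631 - \left(\left(16 + 4 \cdot 13\right) + 69824\right) = -236631 - \left(\left(16 + 52\right) + 69824\right) = -236631 - \left(68 + 69824\right) = -236631 - 69892 = -306523$)
$\frac{\left(-66 + 11\right)^{2} + o}{169561 - 280520} = \frac{\left(-66 + 11\right)^{2} - 306523}{169561 - 280520} = \frac{\left(-55\right)^{2} - 306523}{169561 - 280520} = \frac{3025 - 306523}{169561 - 280520} = - \frac{303498}{-110959} = \left(-303498\right) \left(- \frac{1}{110959}\right) = \frac{303498}{110959}$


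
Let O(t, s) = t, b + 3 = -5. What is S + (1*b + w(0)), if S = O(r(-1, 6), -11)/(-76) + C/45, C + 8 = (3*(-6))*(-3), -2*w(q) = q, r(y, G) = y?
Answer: -23819/3420 ≈ -6.9646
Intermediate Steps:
b = -8 (b = -3 - 5 = -8)
w(q) = -q/2
C = 46 (C = -8 + (3*(-6))*(-3) = -8 - 18*(-3) = -8 + 54 = 46)
S = 3541/3420 (S = -1/(-76) + 46/45 = -1*(-1/76) + 46*(1/45) = 1/76 + 46/45 = 3541/3420 ≈ 1.0354)
S + (1*b + w(0)) = 3541/3420 + (1*(-8) - ½*0) = 3541/3420 + (-8 + 0) = 3541/3420 - 8 = -23819/3420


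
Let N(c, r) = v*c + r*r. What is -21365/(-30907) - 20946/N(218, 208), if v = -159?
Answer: -231798146/132931007 ≈ -1.7437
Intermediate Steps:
N(c, r) = r² - 159*c (N(c, r) = -159*c + r*r = -159*c + r² = r² - 159*c)
-21365/(-30907) - 20946/N(218, 208) = -21365/(-30907) - 20946/(208² - 159*218) = -21365*(-1/30907) - 20946/(43264 - 34662) = 21365/30907 - 20946/8602 = 21365/30907 - 20946*1/8602 = 21365/30907 - 10473/4301 = -231798146/132931007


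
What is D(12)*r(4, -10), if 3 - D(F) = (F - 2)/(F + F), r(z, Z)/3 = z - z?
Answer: 0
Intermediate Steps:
r(z, Z) = 0 (r(z, Z) = 3*(z - z) = 3*0 = 0)
D(F) = 3 - (-2 + F)/(2*F) (D(F) = 3 - (F - 2)/(F + F) = 3 - (-2 + F)/(2*F))
D(12)*r(4, -10) = (5/2 + 1/12)*0 = (31/12)*0 = 0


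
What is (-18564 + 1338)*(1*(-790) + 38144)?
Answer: -643460004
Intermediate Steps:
(-18564 + 1338)*(1*(-790) + 38144) = -17226*(-790 + 38144) = -17226*37354 = -643460004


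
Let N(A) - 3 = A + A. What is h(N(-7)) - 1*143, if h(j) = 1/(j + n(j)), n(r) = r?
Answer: -3147/22 ≈ -143.05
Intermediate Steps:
N(A) = 3 + 2*A (N(A) = 3 + (A + A) = 3 + 2*A)
h(j) = 1/(2*j) (h(j) = 1/(j + j) = 1/(2*j))
h(N(-7)) - 1*143 = 1/(2*(3 + 2*(-7))) - 1*143 = 1/(2*(3 - 14)) - 143 = (½)/(-11) - 143 = (½)*(-1/11) - 143 = -1/22 - 143 = -3147/22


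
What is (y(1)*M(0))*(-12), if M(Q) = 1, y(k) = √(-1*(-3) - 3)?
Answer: 0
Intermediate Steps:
y(k) = 0 (y(k) = √(3 - 3) = √0 = 0)
(y(1)*M(0))*(-12) = (0*1)*(-12) = 0*(-12) = 0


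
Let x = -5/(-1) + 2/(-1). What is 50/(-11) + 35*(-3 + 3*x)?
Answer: 2260/11 ≈ 205.45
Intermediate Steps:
x = 3 (x = -5*(-1) + 2*(-1) = 5 - 2 = 3)
50/(-11) + 35*(-3 + 3*x) = 50/(-11) + 35*(-3 + 3*3) = 50*(-1/11) + 35*(-3 + 9) = -50/11 + 35*6 = -50/11 + 210 = 2260/11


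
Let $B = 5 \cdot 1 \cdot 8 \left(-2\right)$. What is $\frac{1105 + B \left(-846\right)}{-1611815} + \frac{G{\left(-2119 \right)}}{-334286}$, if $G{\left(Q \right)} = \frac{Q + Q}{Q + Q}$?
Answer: $- \frac{4599094865}{107761437818} \approx -0.042678$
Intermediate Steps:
$B = -80$ ($B = 5 \cdot 8 \left(-2\right) = 40 \left(-2\right) = -80$)
$G{\left(Q \right)} = 1$ ($G{\left(Q \right)} = \frac{2 Q}{2 Q} = 2 Q \frac{1}{2 Q} = 1$)
$\frac{1105 + B \left(-846\right)}{-1611815} + \frac{G{\left(-2119 \right)}}{-334286} = \frac{1105 - -67680}{-1611815} + 1 \frac{1}{-334286} = \left(1105 + 67680\right) \left(- \frac{1}{1611815}\right) + 1 \left(- \frac{1}{334286}\right) = 68785 \left(- \frac{1}{1611815}\right) - \frac{1}{334286} = - \frac{13757}{322363} - \frac{1}{334286} = - \frac{4599094865}{107761437818}$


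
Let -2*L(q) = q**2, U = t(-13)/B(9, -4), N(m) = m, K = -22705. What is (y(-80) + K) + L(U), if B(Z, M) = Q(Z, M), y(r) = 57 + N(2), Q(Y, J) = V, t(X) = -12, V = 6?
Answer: -22648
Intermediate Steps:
Q(Y, J) = 6
y(r) = 59 (y(r) = 57 + 2 = 59)
B(Z, M) = 6
U = -2 (U = -12/6 = -12*1/6 = -2)
L(q) = -q**2/2
(y(-80) + K) + L(U) = (59 - 22705) - 1/2*(-2)**2 = -22646 - 1/2*4 = -22646 - 2 = -22648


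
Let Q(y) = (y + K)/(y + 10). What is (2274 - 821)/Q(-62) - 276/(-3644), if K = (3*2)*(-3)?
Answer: 17209259/18220 ≈ 944.53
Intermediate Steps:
K = -18 (K = 6*(-3) = -18)
Q(y) = (-18 + y)/(10 + y) (Q(y) = (y - 18)/(y + 10) = (-18 + y)/(10 + y))
(2274 - 821)/Q(-62) - 276/(-3644) = (2274 - 821)/(((-18 - 62)/(10 - 62))) - 276/(-3644) = 1453/((-80/(-52))) - 276*(-1/3644) = 1453/((-1/52*(-80))) + 69/911 = 1453/(20/13) + 69/911 = 1453*(13/20) + 69/911 = 18889/20 + 69/911 = 17209259/18220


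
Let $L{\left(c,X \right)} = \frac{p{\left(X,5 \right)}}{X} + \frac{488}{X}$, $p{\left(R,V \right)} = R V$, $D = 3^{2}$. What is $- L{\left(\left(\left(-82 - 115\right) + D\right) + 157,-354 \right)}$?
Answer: $- \frac{641}{177} \approx -3.6215$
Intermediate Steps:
$D = 9$
$L{\left(c,X \right)} = 5 + \frac{488}{X}$ ($L{\left(c,X \right)} = \frac{X 5}{X} + \frac{488}{X} = \frac{5 X}{X} + \frac{488}{X} = 5 + \frac{488}{X}$)
$- L{\left(\left(\left(-82 - 115\right) + D\right) + 157,-354 \right)} = - (5 + \frac{488}{-354}) = - (5 + 488 \left(- \frac{1}{354}\right)) = - (5 - \frac{244}{177}) = \left(-1\right) \frac{641}{177} = - \frac{641}{177}$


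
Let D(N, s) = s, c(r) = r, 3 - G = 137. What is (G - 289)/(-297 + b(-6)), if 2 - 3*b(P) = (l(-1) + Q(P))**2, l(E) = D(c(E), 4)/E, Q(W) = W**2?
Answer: 1269/1913 ≈ 0.66336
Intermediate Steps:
G = -134 (G = 3 - 1*137 = 3 - 137 = -134)
l(E) = 4/E
b(P) = 2/3 - (-4 + P**2)**2/3 (b(P) = 2/3 - (4/(-1) + P**2)**2/3 = 2/3 - (4*(-1) + P**2)**2/3 = 2/3 - (-4 + P**2)**2/3)
(G - 289)/(-297 + b(-6)) = (-134 - 289)/(-297 + (2/3 - (-4 + (-6)**2)**2/3)) = -423/(-297 + (2/3 - (-4 + 36)**2/3)) = -423/(-297 + (2/3 - 1/3*32**2)) = -423/(-297 + (2/3 - 1/3*1024)) = -423/(-297 + (2/3 - 1024/3)) = -423/(-297 - 1022/3) = -423/(-1913/3) = -423*(-3/1913) = 1269/1913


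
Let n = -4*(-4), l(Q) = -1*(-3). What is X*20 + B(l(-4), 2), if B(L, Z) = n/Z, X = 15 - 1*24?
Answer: -172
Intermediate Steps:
X = -9 (X = 15 - 24 = -9)
l(Q) = 3
n = 16
B(L, Z) = 16/Z
X*20 + B(l(-4), 2) = -9*20 + 16/2 = -180 + 16*(½) = -180 + 8 = -172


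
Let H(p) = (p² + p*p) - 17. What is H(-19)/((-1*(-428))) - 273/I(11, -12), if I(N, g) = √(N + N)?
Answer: 705/428 - 273*√22/22 ≈ -56.557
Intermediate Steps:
H(p) = -17 + 2*p² (H(p) = (p² + p²) - 17 = 2*p² - 17 = -17 + 2*p²)
I(N, g) = √2*√N (I(N, g) = √(2*N) = √2*√N)
H(-19)/((-1*(-428))) - 273/I(11, -12) = (-17 + 2*(-19)²)/((-1*(-428))) - 273*√22/22 = (-17 + 2*361)/428 - 273*√22/22 = (-17 + 722)*(1/428) - 273*√22/22 = 705*(1/428) - 273*√22/22 = 705/428 - 273*√22/22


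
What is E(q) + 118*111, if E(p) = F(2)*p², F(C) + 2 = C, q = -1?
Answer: 13098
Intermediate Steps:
F(C) = -2 + C
E(p) = 0 (E(p) = (-2 + 2)*p² = 0*p² = 0)
E(q) + 118*111 = 0 + 118*111 = 0 + 13098 = 13098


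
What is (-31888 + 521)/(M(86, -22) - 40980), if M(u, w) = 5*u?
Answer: 31367/40550 ≈ 0.77354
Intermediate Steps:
(-31888 + 521)/(M(86, -22) - 40980) = (-31888 + 521)/(5*86 - 40980) = -31367/(430 - 40980) = -31367/(-40550) = -31367*(-1/40550) = 31367/40550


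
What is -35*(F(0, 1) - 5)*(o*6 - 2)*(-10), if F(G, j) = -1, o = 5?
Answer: -58800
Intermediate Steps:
-35*(F(0, 1) - 5)*(o*6 - 2)*(-10) = -35*(-1 - 5)*(5*6 - 2)*(-10) = -(-210)*(30 - 2)*(-10) = -(-210)*28*(-10) = -35*(-168)*(-10) = 5880*(-10) = -58800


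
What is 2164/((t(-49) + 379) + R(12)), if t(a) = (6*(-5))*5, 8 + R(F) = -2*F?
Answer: 2164/197 ≈ 10.985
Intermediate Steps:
R(F) = -8 - 2*F
t(a) = -150 (t(a) = -30*5 = -150)
2164/((t(-49) + 379) + R(12)) = 2164/((-150 + 379) + (-8 - 2*12)) = 2164/(229 + (-8 - 24)) = 2164/(229 - 32) = 2164/197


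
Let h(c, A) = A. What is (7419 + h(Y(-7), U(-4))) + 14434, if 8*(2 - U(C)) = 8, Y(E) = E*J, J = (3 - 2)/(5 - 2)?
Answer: 21854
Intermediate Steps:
J = 1/3 ≈ 0.33333
Y(E) = E/3 (Y(E) = E*(1/3) = E/3)
U(C) = 1 (U(C) = 2 - 1/8*8 = 2 - 1 = 1)
(7419 + h(Y(-7), U(-4))) + 14434 = (7419 + 1) + 14434 = 7420 + 14434 = 21854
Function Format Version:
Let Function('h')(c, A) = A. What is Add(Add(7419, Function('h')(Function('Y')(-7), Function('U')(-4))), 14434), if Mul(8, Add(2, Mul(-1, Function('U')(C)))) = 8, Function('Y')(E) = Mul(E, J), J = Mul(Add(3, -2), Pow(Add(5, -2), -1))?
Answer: 21854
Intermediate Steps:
J = Rational(1, 3) (J = Mul(1, Pow(3, -1)) = Mul(1, Rational(1, 3)) = Rational(1, 3) ≈ 0.33333)
Function('Y')(E) = Mul(Rational(1, 3), E) (Function('Y')(E) = Mul(E, Rational(1, 3)) = Mul(Rational(1, 3), E))
Function('U')(C) = 1 (Function('U')(C) = Add(2, Mul(Rational(-1, 8), 8)) = Add(2, -1) = 1)
Add(Add(7419, Function('h')(Function('Y')(-7), Function('U')(-4))), 14434) = Add(Add(7419, 1), 14434) = Add(7420, 14434) = 21854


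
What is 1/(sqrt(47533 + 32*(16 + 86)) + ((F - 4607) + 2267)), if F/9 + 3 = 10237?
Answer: 89766/8057883959 - sqrt(50797)/8057883959 ≈ 1.1112e-5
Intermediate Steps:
F = 92106 (F = -27 + 9*10237 = -27 + 92133 = 92106)
1/(sqrt(47533 + 32*(16 + 86)) + ((F - 4607) + 2267)) = 1/(sqrt(47533 + 32*(16 + 86)) + ((92106 - 4607) + 2267)) = 1/(sqrt(47533 + 32*102) + (87499 + 2267)) = 1/(sqrt(47533 + 3264) + 89766) = 1/(sqrt(50797) + 89766) = 1/(89766 + sqrt(50797))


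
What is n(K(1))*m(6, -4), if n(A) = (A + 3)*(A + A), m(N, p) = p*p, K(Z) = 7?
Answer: 2240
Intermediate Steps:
m(N, p) = p²
n(A) = 2*A*(3 + A) (n(A) = (3 + A)*(2*A) = 2*A*(3 + A))
n(K(1))*m(6, -4) = (2*7*(3 + 7))*(-4)² = (2*7*10)*16 = 140*16 = 2240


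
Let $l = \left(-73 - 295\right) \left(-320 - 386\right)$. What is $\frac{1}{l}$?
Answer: $\frac{1}{259808} \approx 3.849 \cdot 10^{-6}$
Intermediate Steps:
$l = 259808$ ($l = \left(-368\right) \left(-706\right) = 259808$)
$\frac{1}{l} = \frac{1}{259808}$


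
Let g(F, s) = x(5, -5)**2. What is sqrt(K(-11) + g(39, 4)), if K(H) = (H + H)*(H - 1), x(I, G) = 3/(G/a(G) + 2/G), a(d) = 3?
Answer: sqrt(255729)/31 ≈ 16.313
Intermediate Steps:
x(I, G) = 3/(2/G + G/3) (x(I, G) = 3/(G/3 + 2/G) = 3/(2/G + G/3))
g(F, s) = 2025/961 (g(F, s) = (9*(-5)/(6 + (-5)**2))**2 = (9*(-5)/(6 + 25))**2 = (9*(-5)/31)**2 = (9*(-5)*(1/31))**2 = (-45/31)**2 = 2025/961)
K(H) = 2*H*(-1 + H) (K(H) = (2*H)*(-1 + H) = 2*H*(-1 + H))
sqrt(K(-11) + g(39, 4)) = sqrt(2*(-11)*(-1 - 11) + 2025/961) = sqrt(2*(-11)*(-12) + 2025/961) = sqrt(264 + 2025/961) = sqrt(255729/961) = sqrt(255729)/31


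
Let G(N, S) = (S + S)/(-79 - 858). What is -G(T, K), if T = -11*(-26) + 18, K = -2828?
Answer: -5656/937 ≈ -6.0363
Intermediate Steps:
T = 304 (T = 286 + 18 = 304)
G(N, S) = -2*S/937 (G(N, S) = (2*S)/(-937) = (2*S)*(-1/937) = -2*S/937)
-G(T, K) = -(-2)*(-2828)/937 = -1*5656/937 = -5656/937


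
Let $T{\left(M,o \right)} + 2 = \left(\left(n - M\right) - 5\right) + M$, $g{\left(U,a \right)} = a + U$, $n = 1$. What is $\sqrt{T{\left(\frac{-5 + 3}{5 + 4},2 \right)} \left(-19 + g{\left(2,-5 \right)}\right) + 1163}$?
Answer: $\sqrt{1295} \approx 35.986$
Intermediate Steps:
$g{\left(U,a \right)} = U + a$
$T{\left(M,o \right)} = -6$ ($T{\left(M,o \right)} = -2 + \left(\left(\left(1 - M\right) - 5\right) + M\right) = -2 + \left(\left(-4 - M\right) + M\right) = -2 - 4 = -6$)
$\sqrt{T{\left(\frac{-5 + 3}{5 + 4},2 \right)} \left(-19 + g{\left(2,-5 \right)}\right) + 1163} = \sqrt{- 6 \left(-19 + \left(2 - 5\right)\right) + 1163} = \sqrt{- 6 \left(-19 - 3\right) + 1163} = \sqrt{\left(-6\right) \left(-22\right) + 1163} = \sqrt{132 + 1163} = \sqrt{1295}$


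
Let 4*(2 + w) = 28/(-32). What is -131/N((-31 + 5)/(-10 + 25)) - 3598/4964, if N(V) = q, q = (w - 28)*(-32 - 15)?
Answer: -92167295/112804418 ≈ -0.81705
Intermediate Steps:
w = -71/32 (w = -2 + (28/(-32))/4 = -2 + (28*(-1/32))/4 = -2 + (¼)*(-7/8) = -2 - 7/32 = -71/32 ≈ -2.2188)
q = 45449/32 (q = (-71/32 - 28)*(-32 - 15) = -967/32*(-47) = 45449/32 ≈ 1420.3)
N(V) = 45449/32
-131/N((-31 + 5)/(-10 + 25)) - 3598/4964 = -131/45449/32 - 3598/4964 = -131*32/45449 - 3598*1/4964 = -4192/45449 - 1799/2482 = -92167295/112804418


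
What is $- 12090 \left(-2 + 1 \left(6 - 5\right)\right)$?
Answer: $12090$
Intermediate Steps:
$- 12090 \left(-2 + 1 \left(6 - 5\right)\right) = - 12090 \left(-2 + 1 \cdot 1\right) = - 12090 \left(-2 + 1\right) = \left(-12090\right) \left(-1\right) = 12090$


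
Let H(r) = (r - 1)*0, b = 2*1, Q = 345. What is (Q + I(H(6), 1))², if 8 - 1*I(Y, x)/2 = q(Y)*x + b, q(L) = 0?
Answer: 127449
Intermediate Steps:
b = 2
H(r) = 0 (H(r) = (-1 + r)*0 = 0)
I(Y, x) = 12 (I(Y, x) = 16 - 2*(0*x + 2) = 16 - 2*(0 + 2) = 16 - 2*2 = 16 - 4 = 12)
(Q + I(H(6), 1))² = (345 + 12)² = 357² = 127449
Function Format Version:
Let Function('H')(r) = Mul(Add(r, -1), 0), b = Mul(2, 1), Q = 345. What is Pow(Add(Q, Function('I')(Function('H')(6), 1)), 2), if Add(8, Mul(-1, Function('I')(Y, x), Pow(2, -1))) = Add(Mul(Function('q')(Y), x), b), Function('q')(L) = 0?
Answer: 127449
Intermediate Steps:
b = 2
Function('H')(r) = 0 (Function('H')(r) = Mul(Add(-1, r), 0) = 0)
Function('I')(Y, x) = 12 (Function('I')(Y, x) = Add(16, Mul(-2, Add(Mul(0, x), 2))) = Add(16, Mul(-2, Add(0, 2))) = Add(16, Mul(-2, 2)) = Add(16, -4) = 12)
Pow(Add(Q, Function('I')(Function('H')(6), 1)), 2) = Pow(Add(345, 12), 2) = Pow(357, 2) = 127449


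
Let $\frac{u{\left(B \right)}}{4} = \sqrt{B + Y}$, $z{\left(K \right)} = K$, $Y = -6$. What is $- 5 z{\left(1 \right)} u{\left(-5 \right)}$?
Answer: $- 20 i \sqrt{11} \approx - 66.333 i$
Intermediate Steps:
$u{\left(B \right)} = 4 \sqrt{-6 + B}$ ($u{\left(B \right)} = 4 \sqrt{B - 6} = 4 \sqrt{-6 + B}$)
$- 5 z{\left(1 \right)} u{\left(-5 \right)} = \left(-5\right) 1 \cdot 4 \sqrt{-6 - 5} = - 5 \cdot 4 \sqrt{-11} = - 5 \cdot 4 i \sqrt{11} = - 20 i \sqrt{11}$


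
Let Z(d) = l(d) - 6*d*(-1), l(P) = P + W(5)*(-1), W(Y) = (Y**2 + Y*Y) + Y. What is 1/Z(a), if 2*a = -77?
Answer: -2/649 ≈ -0.0030817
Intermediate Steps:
W(Y) = Y + 2*Y**2 (W(Y) = (Y**2 + Y**2) + Y = 2*Y**2 + Y = Y + 2*Y**2)
a = -77/2 (a = (1/2)*(-77) = -77/2 ≈ -38.500)
l(P) = -55 + P (l(P) = P + (5*(1 + 2*5))*(-1) = P + (5*(1 + 10))*(-1) = P + (5*11)*(-1) = P + 55*(-1) = P - 55 = -55 + P)
Z(d) = -55 + 7*d (Z(d) = (-55 + d) - 6*d*(-1) = (-55 + d) - (-6)*d = (-55 + d) + 6*d = -55 + 7*d)
1/Z(a) = 1/(-55 + 7*(-77/2)) = 1/(-55 - 539/2) = 1/(-649/2) = -2/649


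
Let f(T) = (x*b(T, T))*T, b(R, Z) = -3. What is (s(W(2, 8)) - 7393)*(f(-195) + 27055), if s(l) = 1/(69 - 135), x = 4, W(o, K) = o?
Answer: -14342966905/66 ≈ -2.1732e+8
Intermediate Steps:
s(l) = -1/66 (s(l) = 1/(-66) = -1/66)
f(T) = -12*T (f(T) = (4*(-3))*T = -12*T)
(s(W(2, 8)) - 7393)*(f(-195) + 27055) = (-1/66 - 7393)*(-12*(-195) + 27055) = -487939*(2340 + 27055)/66 = -487939/66*29395 = -14342966905/66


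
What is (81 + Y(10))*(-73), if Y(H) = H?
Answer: -6643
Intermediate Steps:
(81 + Y(10))*(-73) = (81 + 10)*(-73) = 91*(-73) = -6643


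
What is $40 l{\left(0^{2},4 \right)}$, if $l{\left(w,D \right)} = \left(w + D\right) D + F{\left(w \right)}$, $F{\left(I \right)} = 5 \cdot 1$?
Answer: $840$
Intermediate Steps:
$F{\left(I \right)} = 5$
$l{\left(w,D \right)} = 5 + D \left(D + w\right)$ ($l{\left(w,D \right)} = \left(w + D\right) D + 5 = \left(D + w\right) D + 5 = D \left(D + w\right) + 5 = 5 + D \left(D + w\right)$)
$40 l{\left(0^{2},4 \right)} = 40 \left(5 + 4^{2} + 4 \cdot 0^{2}\right) = 40 \left(5 + 16 + 4 \cdot 0\right) = 40 \left(5 + 16 + 0\right) = 40 \cdot 21 = 840$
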